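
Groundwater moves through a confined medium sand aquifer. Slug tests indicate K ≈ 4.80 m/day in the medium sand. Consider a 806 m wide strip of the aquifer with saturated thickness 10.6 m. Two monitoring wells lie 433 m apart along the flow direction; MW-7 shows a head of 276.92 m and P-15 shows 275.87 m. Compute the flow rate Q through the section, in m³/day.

99.4

Cross-sectional area A = 806 × 10.6 = 8544 m².
Hydraulic gradient i = (276.92 − 275.87) / 433 = 1.05 / 433 = 0.002425.
Darcy's law: Q = K · A · i = 4.800 × 8544 × 0.002425 = 99.45 m³/day.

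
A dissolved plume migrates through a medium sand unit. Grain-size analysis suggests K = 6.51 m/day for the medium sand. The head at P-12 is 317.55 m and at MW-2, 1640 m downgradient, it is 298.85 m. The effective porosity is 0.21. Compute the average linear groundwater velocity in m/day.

Hydraulic gradient i = (317.55 − 298.85) / 1640 = 18.7 / 1640 = 0.01140.
Darcy flux q = K · i = 6.510 × 0.01140 = 0.07423 m/day.
Seepage velocity v = q / n_e = 0.07423 / 0.21 = 0.3535 m/day.

0.353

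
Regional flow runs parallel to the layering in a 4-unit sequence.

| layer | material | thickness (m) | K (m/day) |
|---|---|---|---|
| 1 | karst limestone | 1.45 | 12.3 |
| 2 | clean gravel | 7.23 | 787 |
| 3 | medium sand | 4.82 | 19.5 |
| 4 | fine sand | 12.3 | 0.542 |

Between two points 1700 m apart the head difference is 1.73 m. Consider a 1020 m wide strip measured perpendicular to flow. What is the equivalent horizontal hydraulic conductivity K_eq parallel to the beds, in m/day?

225

Flow is parallel to layering, so each bed carries its own Darcy discharge and the transmissivities add.
Σ(K_i·b_i) = 12.3×1.45 + 787×7.23 + 19.5×4.82 + 0.542×12.3 = 5809 m²/day.
Total thickness b = 25.80 m, so K_eq = Σ(K_i·b_i)/b = 225.1 m/day.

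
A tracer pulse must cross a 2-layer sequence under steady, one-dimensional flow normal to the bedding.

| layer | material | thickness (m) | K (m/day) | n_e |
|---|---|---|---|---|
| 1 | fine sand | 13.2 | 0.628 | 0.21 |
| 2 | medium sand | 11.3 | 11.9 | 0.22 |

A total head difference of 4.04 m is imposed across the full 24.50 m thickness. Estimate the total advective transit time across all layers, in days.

With flow normal to the layers, continuity requires the same specific discharge q through every layer.
Σ(b_i/K_i) = 13.2/0.628 + 11.3/11.9 = 21.97 d.
q = Δh / Σ(b_i/K_i) = 4.04 / 21.97 = 0.1839 m/day.
In each layer the seepage velocity is v_i = q/n_i, so the layer transit time is t_i = b_i·n_i / q:
  layer 1 (fine sand): t_1 = 13.2 × 0.21 / 0.1839 = 15.07 d
  layer 2 (medium sand): t_2 = 11.3 × 0.22 / 0.1839 = 13.52 d
Total t = Σ t_i = 28.59 days.

28.6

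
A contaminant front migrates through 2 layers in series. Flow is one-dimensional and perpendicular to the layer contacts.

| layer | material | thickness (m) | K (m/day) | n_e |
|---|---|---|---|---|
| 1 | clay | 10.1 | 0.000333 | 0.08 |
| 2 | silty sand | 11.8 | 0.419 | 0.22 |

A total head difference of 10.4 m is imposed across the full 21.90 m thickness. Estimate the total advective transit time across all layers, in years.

With flow normal to the layers, continuity requires the same specific discharge q through every layer.
Σ(b_i/K_i) = 10.1/0.000333 + 11.8/0.419 = 30358 d.
q = Δh / Σ(b_i/K_i) = 10.4 / 30358 = 0.0003426 m/day.
In each layer the seepage velocity is v_i = q/n_i, so the layer transit time is t_i = b_i·n_i / q:
  layer 1 (clay): t_1 = 10.1 × 0.08 / 0.0003426 = 2359 d
  layer 2 (silty sand): t_2 = 11.8 × 0.22 / 0.0003426 = 7578 d
Total t = Σ t_i = 9937 days = 27.20 years.

27.2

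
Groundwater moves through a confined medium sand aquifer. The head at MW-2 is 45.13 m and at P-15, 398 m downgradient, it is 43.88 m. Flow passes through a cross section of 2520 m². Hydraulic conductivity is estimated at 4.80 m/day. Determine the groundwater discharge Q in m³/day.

Hydraulic gradient i = (45.13 − 43.88) / 398 = 1.25 / 398 = 0.003141.
Darcy's law: Q = K · A · i = 4.800 × 2520 × 0.003141 = 37.99 m³/day.

38.0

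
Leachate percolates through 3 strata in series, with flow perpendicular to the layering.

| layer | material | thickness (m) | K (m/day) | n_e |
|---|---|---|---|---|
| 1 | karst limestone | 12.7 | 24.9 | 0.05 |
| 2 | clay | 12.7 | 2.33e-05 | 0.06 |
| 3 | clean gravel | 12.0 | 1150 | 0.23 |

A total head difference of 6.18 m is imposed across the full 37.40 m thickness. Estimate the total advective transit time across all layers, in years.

1000

With flow normal to the layers, continuity requires the same specific discharge q through every layer.
Σ(b_i/K_i) = 12.7/24.9 + 12.7/2.33e-05 + 12.0/1150 = 5.451e+05 d.
q = Δh / Σ(b_i/K_i) = 6.18 / 5.451e+05 = 1.134e-05 m/day.
In each layer the seepage velocity is v_i = q/n_i, so the layer transit time is t_i = b_i·n_i / q:
  layer 1 (karst limestone): t_1 = 12.7 × 0.05 / 1.134e-05 = 56006 d
  layer 2 (clay): t_2 = 12.7 × 0.06 / 1.134e-05 = 67207 d
  layer 3 (clean gravel): t_3 = 12.0 × 0.23 / 1.134e-05 = 2.434e+05 d
Total t = Σ t_i = 3.666e+05 days = 1004 years.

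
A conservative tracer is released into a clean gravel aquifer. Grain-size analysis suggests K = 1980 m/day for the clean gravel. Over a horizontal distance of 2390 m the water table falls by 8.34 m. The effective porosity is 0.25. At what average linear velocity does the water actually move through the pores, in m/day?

Hydraulic gradient i = Δh / L = 8.34 / 2390 = 0.003490.
Darcy flux q = K · i = 1980 × 0.003490 = 6.909 m/day.
Seepage velocity v = q / n_e = 6.909 / 0.25 = 27.64 m/day.

27.6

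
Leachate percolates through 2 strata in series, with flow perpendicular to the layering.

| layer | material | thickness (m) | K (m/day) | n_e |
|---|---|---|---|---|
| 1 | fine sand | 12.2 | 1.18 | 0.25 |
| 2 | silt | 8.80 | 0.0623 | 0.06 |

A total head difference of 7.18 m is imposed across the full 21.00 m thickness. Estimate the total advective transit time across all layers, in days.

75.5

With flow normal to the layers, continuity requires the same specific discharge q through every layer.
Σ(b_i/K_i) = 12.2/1.18 + 8.80/0.0623 = 151.6 d.
q = Δh / Σ(b_i/K_i) = 7.18 / 151.6 = 0.04736 m/day.
In each layer the seepage velocity is v_i = q/n_i, so the layer transit time is t_i = b_i·n_i / q:
  layer 1 (fine sand): t_1 = 12.2 × 0.25 / 0.04736 = 64.39 d
  layer 2 (silt): t_2 = 8.80 × 0.06 / 0.04736 = 11.15 d
Total t = Σ t_i = 75.54 days.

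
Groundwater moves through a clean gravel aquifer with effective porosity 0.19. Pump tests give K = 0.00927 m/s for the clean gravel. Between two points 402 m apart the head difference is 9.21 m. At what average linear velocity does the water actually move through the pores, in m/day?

96.6

Convert K: 0.00927 m/s × 86400 = 800.9 m/day.
Hydraulic gradient i = Δh / L = 9.21 / 402 = 0.02291.
Darcy flux q = K · i = 800.9 × 0.02291 = 18.35 m/day.
Seepage velocity v = q / n_e = 18.35 / 0.19 = 96.58 m/day.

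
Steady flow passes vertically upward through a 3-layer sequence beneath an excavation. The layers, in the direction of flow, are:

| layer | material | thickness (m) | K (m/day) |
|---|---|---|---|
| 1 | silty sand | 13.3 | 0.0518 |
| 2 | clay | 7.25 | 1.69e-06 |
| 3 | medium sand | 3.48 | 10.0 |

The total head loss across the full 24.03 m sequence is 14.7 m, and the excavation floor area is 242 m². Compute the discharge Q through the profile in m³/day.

Flow is perpendicular to layering, so the layers act in series and the equivalent K is the thickness-weighted harmonic mean.
Total thickness L = 13.3 + 7.25 + 3.48 = 24.03 m.
Σ(b_i/K_i) = 13.3/0.0518 + 7.25/1.69e-06 + 3.48/10.0 = 4.290e+06 d.
K_eq = L / Σ(b_i/K_i) = 24.03 / 4.290e+06 = 5.601e-06 m/day.
Q = K_eq · A · (Δh/L) = 5.601e-06 × 242 × (14.7/24.03) = 0.0008292 m³/day.

0.000829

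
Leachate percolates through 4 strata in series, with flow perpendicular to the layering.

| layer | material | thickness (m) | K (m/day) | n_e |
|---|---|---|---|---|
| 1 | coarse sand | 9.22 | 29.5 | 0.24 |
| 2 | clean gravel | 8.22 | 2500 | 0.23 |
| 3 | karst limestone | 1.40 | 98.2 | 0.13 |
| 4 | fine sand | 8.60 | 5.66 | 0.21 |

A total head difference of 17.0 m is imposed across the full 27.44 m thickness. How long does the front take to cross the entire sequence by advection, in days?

0.663

With flow normal to the layers, continuity requires the same specific discharge q through every layer.
Σ(b_i/K_i) = 9.22/29.5 + 8.22/2500 + 1.40/98.2 + 8.60/5.66 = 1.850 d.
q = Δh / Σ(b_i/K_i) = 17.0 / 1.850 = 9.192 m/day.
In each layer the seepage velocity is v_i = q/n_i, so the layer transit time is t_i = b_i·n_i / q:
  layer 1 (coarse sand): t_1 = 9.22 × 0.24 / 9.192 = 0.2407 d
  layer 2 (clean gravel): t_2 = 8.22 × 0.23 / 9.192 = 0.2057 d
  layer 3 (karst limestone): t_3 = 1.40 × 0.13 / 9.192 = 0.01980 d
  layer 4 (fine sand): t_4 = 8.60 × 0.21 / 9.192 = 0.1965 d
Total t = Σ t_i = 0.6627 days.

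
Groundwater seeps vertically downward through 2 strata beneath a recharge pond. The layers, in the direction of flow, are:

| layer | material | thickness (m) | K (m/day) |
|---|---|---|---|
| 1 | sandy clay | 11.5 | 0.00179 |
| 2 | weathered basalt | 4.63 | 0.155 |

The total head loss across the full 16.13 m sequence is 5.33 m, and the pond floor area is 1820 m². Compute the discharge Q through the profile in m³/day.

Flow is perpendicular to layering, so the layers act in series and the equivalent K is the thickness-weighted harmonic mean.
Total thickness L = 11.5 + 4.63 = 16.13 m.
Σ(b_i/K_i) = 11.5/0.00179 + 4.63/0.155 = 6454 d.
K_eq = L / Σ(b_i/K_i) = 16.13 / 6454 = 0.002499 m/day.
Q = K_eq · A · (Δh/L) = 0.002499 × 1820 × (5.33/16.13) = 1.503 m³/day.

1.50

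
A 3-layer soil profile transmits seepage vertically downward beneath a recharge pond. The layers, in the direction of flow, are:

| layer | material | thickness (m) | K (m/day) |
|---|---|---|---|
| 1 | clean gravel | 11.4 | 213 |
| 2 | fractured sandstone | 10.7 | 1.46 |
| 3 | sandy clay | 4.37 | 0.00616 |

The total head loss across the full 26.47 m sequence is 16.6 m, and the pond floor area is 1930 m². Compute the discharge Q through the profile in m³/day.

Flow is perpendicular to layering, so the layers act in series and the equivalent K is the thickness-weighted harmonic mean.
Total thickness L = 11.4 + 10.7 + 4.37 = 26.47 m.
Σ(b_i/K_i) = 11.4/213 + 10.7/1.46 + 4.37/0.00616 = 716.8 d.
K_eq = L / Σ(b_i/K_i) = 26.47 / 716.8 = 0.03693 m/day.
Q = K_eq · A · (Δh/L) = 0.03693 × 1930 × (16.6/26.47) = 44.70 m³/day.

44.7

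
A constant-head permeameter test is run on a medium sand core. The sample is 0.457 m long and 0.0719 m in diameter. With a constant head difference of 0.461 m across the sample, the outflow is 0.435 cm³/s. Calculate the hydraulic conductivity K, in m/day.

Cross-sectional area A = π·(d/2)² = π × (0.0719/2)² = 0.004060 m².
Convert discharge: 0.435 cm³/s = 4.350e-07 m³/s.
Darcy's law rearranged: K = Q·L / (A·Δh) = 4.350e-07 × 0.457 / (0.004060 × 0.461) = 0.0001062 m/s = 9.176 m/day.

9.18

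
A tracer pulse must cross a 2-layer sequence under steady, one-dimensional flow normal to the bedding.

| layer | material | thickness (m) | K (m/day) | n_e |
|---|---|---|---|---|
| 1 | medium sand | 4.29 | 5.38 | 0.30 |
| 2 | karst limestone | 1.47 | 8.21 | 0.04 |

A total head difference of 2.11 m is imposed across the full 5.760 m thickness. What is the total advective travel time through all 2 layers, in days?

With flow normal to the layers, continuity requires the same specific discharge q through every layer.
Σ(b_i/K_i) = 4.29/5.38 + 1.47/8.21 = 0.9764 d.
q = Δh / Σ(b_i/K_i) = 2.11 / 0.9764 = 2.161 m/day.
In each layer the seepage velocity is v_i = q/n_i, so the layer transit time is t_i = b_i·n_i / q:
  layer 1 (medium sand): t_1 = 4.29 × 0.30 / 2.161 = 0.5956 d
  layer 2 (karst limestone): t_2 = 1.47 × 0.04 / 2.161 = 0.02721 d
Total t = Σ t_i = 0.6228 days.

0.623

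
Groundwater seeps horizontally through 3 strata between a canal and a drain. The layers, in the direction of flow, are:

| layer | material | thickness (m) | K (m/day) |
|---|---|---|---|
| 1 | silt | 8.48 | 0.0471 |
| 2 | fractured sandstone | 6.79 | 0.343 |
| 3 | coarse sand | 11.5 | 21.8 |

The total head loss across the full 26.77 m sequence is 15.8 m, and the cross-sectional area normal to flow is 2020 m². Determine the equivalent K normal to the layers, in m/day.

Flow is perpendicular to layering, so the layers act in series and the equivalent K is the thickness-weighted harmonic mean.
Total thickness L = 8.48 + 6.79 + 11.5 = 26.77 m.
Σ(b_i/K_i) = 8.48/0.0471 + 6.79/0.343 + 11.5/21.8 = 200.4 d.
K_eq = L / Σ(b_i/K_i) = 26.77 / 200.4 = 0.1336 m/day.

0.134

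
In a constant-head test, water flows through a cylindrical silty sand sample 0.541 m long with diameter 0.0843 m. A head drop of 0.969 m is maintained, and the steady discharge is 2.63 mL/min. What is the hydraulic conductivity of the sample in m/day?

Cross-sectional area A = π·(d/2)² = π × (0.0843/2)² = 0.005581 m².
Convert discharge: 2.63 mL/min = 4.383e-08 m³/s.
Darcy's law rearranged: K = Q·L / (A·Δh) = 4.383e-08 × 0.541 / (0.005581 × 0.969) = 4.385e-06 m/s = 0.3788 m/day.

0.379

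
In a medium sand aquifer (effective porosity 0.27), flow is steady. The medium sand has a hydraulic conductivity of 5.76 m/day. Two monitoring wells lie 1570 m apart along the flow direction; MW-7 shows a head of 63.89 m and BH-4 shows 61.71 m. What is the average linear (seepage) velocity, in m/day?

0.0296

Hydraulic gradient i = (63.89 − 61.71) / 1570 = 2.18 / 1570 = 0.001389.
Darcy flux q = K · i = 5.760 × 0.001389 = 0.007998 m/day.
Seepage velocity v = q / n_e = 0.007998 / 0.27 = 0.02962 m/day.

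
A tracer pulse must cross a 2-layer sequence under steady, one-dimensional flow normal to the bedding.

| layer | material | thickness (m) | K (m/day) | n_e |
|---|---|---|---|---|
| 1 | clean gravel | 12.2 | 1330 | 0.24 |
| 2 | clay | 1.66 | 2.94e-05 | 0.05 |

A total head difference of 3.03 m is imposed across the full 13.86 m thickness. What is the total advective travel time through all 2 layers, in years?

With flow normal to the layers, continuity requires the same specific discharge q through every layer.
Σ(b_i/K_i) = 12.2/1330 + 1.66/2.94e-05 = 56463 d.
q = Δh / Σ(b_i/K_i) = 3.03 / 56463 = 5.366e-05 m/day.
In each layer the seepage velocity is v_i = q/n_i, so the layer transit time is t_i = b_i·n_i / q:
  layer 1 (clean gravel): t_1 = 12.2 × 0.24 / 5.366e-05 = 54562 d
  layer 2 (clay): t_2 = 1.66 × 0.05 / 5.366e-05 = 1547 d
Total t = Σ t_i = 56109 days = 153.6 years.

154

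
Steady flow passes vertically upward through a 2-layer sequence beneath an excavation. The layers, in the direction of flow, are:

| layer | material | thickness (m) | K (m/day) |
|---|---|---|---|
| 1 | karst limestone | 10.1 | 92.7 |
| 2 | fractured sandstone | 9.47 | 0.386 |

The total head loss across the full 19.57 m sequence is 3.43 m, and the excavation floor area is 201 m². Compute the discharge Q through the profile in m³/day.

28.0

Flow is perpendicular to layering, so the layers act in series and the equivalent K is the thickness-weighted harmonic mean.
Total thickness L = 10.1 + 9.47 = 19.57 m.
Σ(b_i/K_i) = 10.1/92.7 + 9.47/0.386 = 24.64 d.
K_eq = L / Σ(b_i/K_i) = 19.57 / 24.64 = 0.7942 m/day.
Q = K_eq · A · (Δh/L) = 0.7942 × 201 × (3.43/19.57) = 27.98 m³/day.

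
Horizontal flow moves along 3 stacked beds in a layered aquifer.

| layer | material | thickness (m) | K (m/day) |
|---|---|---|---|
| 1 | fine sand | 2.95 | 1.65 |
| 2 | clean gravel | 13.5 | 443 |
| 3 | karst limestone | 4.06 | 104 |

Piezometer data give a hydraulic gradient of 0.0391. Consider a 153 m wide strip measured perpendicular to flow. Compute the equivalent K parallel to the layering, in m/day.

312

Flow is parallel to layering, so each bed carries its own Darcy discharge and the transmissivities add.
Σ(K_i·b_i) = 1.65×2.95 + 443×13.5 + 104×4.06 = 6408 m²/day.
Total thickness b = 20.51 m, so K_eq = Σ(K_i·b_i)/b = 312.4 m/day.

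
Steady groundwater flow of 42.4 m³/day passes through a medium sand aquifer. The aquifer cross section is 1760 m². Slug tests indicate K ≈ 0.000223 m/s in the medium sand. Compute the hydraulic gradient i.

0.00125

Convert K: 0.000223 m/s × 86400 = 19.27 m/day.
From Q = K·A·i, i = Q / (K·A) = 42.4 / (19.27 × 1760) = 0.001250.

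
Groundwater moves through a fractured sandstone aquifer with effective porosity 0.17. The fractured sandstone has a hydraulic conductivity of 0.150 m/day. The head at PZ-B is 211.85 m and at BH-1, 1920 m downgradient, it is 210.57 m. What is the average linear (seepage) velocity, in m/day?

0.000588

Hydraulic gradient i = (211.85 − 210.57) / 1920 = 1.28 / 1920 = 0.0006667.
Darcy flux q = K · i = 0.1500 × 0.0006667 = 1.000e-04 m/day.
Seepage velocity v = q / n_e = 1.000e-04 / 0.17 = 0.0005882 m/day.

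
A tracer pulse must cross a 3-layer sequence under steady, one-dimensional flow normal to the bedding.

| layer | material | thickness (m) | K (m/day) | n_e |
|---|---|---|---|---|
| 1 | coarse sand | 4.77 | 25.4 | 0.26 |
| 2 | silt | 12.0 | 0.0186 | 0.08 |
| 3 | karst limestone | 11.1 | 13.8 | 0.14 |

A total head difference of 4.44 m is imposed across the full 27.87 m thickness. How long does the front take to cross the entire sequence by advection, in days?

546

With flow normal to the layers, continuity requires the same specific discharge q through every layer.
Σ(b_i/K_i) = 4.77/25.4 + 12.0/0.0186 + 11.1/13.8 = 646.2 d.
q = Δh / Σ(b_i/K_i) = 4.44 / 646.2 = 0.006871 m/day.
In each layer the seepage velocity is v_i = q/n_i, so the layer transit time is t_i = b_i·n_i / q:
  layer 1 (coarse sand): t_1 = 4.77 × 0.26 / 0.006871 = 180.5 d
  layer 2 (silt): t_2 = 12.0 × 0.08 / 0.006871 = 139.7 d
  layer 3 (karst limestone): t_3 = 11.1 × 0.14 / 0.006871 = 226.2 d
Total t = Σ t_i = 546.3 days.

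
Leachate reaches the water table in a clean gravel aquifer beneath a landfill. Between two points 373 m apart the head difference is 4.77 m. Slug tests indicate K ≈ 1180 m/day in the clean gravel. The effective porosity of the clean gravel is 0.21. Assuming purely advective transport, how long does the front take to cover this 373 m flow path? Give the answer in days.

Hydraulic gradient i = Δh / L = 4.77 / 373 = 0.01279.
Darcy flux q = K · i = 1180 × 0.01279 = 15.09 m/day.
Seepage velocity v = q / n_e = 15.09 / 0.21 = 71.86 m/day.
Travel time t = L / v = 373 / 71.86 = 5.191 days.

5.19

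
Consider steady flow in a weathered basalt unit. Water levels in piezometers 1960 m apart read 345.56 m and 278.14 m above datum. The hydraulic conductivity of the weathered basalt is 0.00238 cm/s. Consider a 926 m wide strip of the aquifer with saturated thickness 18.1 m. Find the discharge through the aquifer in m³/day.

Convert K: 0.00238 cm/s × 864 = 2.056 m/day.
Cross-sectional area A = 926 × 18.1 = 16761 m².
Hydraulic gradient i = (345.56 − 278.14) / 1960 = 67.42 / 1960 = 0.03440.
Darcy's law: Q = K · A · i = 2.056 × 16761 × 0.03440 = 1186 m³/day.

1190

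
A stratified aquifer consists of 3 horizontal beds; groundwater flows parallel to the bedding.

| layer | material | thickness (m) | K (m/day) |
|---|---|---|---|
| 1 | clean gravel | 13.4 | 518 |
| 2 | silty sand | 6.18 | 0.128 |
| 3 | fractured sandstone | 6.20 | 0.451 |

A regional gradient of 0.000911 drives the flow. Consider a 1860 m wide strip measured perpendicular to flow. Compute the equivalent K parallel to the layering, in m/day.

Flow is parallel to layering, so each bed carries its own Darcy discharge and the transmissivities add.
Σ(K_i·b_i) = 518×13.4 + 0.128×6.18 + 0.451×6.20 = 6945 m²/day.
Total thickness b = 25.78 m, so K_eq = Σ(K_i·b_i)/b = 269.4 m/day.

269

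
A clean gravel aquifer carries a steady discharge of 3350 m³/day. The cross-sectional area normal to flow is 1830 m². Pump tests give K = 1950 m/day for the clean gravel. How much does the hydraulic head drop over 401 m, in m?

From Q = K·A·i, i = Q / (K·A) = 3350 / (1950 × 1830) = 0.0009388.
Head loss Δh = i · L = 0.0009388 × 401 = 0.3764 m.

0.376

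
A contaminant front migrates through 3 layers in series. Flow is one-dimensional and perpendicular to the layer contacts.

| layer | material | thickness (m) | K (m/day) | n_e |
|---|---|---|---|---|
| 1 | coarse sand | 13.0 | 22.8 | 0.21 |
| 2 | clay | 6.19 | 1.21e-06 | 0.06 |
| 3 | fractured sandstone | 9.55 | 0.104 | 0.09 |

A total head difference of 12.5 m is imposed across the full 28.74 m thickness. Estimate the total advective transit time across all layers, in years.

4440

With flow normal to the layers, continuity requires the same specific discharge q through every layer.
Σ(b_i/K_i) = 13.0/22.8 + 6.19/1.21e-06 + 9.55/0.104 = 5.116e+06 d.
q = Δh / Σ(b_i/K_i) = 12.5 / 5.116e+06 = 2.443e-06 m/day.
In each layer the seepage velocity is v_i = q/n_i, so the layer transit time is t_i = b_i·n_i / q:
  layer 1 (coarse sand): t_1 = 13.0 × 0.21 / 2.443e-06 = 1.117e+06 d
  layer 2 (clay): t_2 = 6.19 × 0.06 / 2.443e-06 = 1.520e+05 d
  layer 3 (fractured sandstone): t_3 = 9.55 × 0.09 / 2.443e-06 = 3.518e+05 d
Total t = Σ t_i = 1.621e+06 days = 4438 years.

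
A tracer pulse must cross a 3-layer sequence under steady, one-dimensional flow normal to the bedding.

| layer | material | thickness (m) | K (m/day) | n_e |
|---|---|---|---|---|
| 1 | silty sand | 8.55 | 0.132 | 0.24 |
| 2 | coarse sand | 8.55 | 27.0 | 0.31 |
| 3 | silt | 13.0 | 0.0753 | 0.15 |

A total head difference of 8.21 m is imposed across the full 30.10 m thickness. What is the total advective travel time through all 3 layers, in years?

With flow normal to the layers, continuity requires the same specific discharge q through every layer.
Σ(b_i/K_i) = 8.55/0.132 + 8.55/27.0 + 13.0/0.0753 = 237.7 d.
q = Δh / Σ(b_i/K_i) = 8.21 / 237.7 = 0.03453 m/day.
In each layer the seepage velocity is v_i = q/n_i, so the layer transit time is t_i = b_i·n_i / q:
  layer 1 (silty sand): t_1 = 8.55 × 0.24 / 0.03453 = 59.42 d
  layer 2 (coarse sand): t_2 = 8.55 × 0.31 / 0.03453 = 76.75 d
  layer 3 (silt): t_3 = 13.0 × 0.15 / 0.03453 = 56.47 d
Total t = Σ t_i = 192.6 days = 0.5274 years.

0.527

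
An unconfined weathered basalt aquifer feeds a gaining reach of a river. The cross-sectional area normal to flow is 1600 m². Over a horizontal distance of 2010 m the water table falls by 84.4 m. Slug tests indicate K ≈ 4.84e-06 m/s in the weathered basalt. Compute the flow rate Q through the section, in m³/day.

28.1

Convert K: 4.84e-06 m/s × 86400 = 0.4182 m/day.
Hydraulic gradient i = Δh / L = 84.4 / 2010 = 0.04199.
Darcy's law: Q = K · A · i = 0.4182 × 1600 × 0.04199 = 28.09 m³/day.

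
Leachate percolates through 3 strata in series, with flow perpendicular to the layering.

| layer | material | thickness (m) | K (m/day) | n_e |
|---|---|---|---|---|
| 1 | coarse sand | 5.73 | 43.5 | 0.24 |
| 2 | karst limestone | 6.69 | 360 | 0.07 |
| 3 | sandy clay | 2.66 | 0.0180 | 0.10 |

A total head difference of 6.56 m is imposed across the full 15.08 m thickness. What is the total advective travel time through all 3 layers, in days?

With flow normal to the layers, continuity requires the same specific discharge q through every layer.
Σ(b_i/K_i) = 5.73/43.5 + 6.69/360 + 2.66/0.0180 = 147.9 d.
q = Δh / Σ(b_i/K_i) = 6.56 / 147.9 = 0.04435 m/day.
In each layer the seepage velocity is v_i = q/n_i, so the layer transit time is t_i = b_i·n_i / q:
  layer 1 (coarse sand): t_1 = 5.73 × 0.24 / 0.04435 = 31.01 d
  layer 2 (karst limestone): t_2 = 6.69 × 0.07 / 0.04435 = 10.56 d
  layer 3 (sandy clay): t_3 = 2.66 × 0.10 / 0.04435 = 5.998 d
Total t = Σ t_i = 47.57 days.

47.6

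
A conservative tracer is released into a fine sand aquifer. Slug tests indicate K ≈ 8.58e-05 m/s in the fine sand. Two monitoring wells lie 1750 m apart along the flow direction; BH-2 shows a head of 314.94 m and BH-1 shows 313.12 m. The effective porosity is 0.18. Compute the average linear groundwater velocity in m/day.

Convert K: 8.58e-05 m/s × 86400 = 7.413 m/day.
Hydraulic gradient i = (314.94 − 313.12) / 1750 = 1.82 / 1750 = 0.001040.
Darcy flux q = K · i = 7.413 × 0.001040 = 0.007710 m/day.
Seepage velocity v = q / n_e = 0.007710 / 0.18 = 0.04283 m/day.

0.0428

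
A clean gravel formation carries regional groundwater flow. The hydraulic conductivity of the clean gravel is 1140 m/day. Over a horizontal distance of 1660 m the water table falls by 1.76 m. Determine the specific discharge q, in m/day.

1.21

Hydraulic gradient i = Δh / L = 1.76 / 1660 = 0.001060.
Specific discharge q = K · i = 1140 × 0.001060 = 1.209 m/day.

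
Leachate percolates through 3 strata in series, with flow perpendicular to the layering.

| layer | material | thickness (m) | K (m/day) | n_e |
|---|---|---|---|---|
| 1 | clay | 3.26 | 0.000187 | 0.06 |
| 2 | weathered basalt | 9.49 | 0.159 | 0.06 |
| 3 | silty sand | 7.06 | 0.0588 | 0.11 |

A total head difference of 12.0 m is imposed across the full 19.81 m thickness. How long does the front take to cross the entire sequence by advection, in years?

With flow normal to the layers, continuity requires the same specific discharge q through every layer.
Σ(b_i/K_i) = 3.26/0.000187 + 9.49/0.159 + 7.06/0.0588 = 17613 d.
q = Δh / Σ(b_i/K_i) = 12.0 / 17613 = 0.0006813 m/day.
In each layer the seepage velocity is v_i = q/n_i, so the layer transit time is t_i = b_i·n_i / q:
  layer 1 (clay): t_1 = 3.26 × 0.06 / 0.0006813 = 287.1 d
  layer 2 (weathered basalt): t_2 = 9.49 × 0.06 / 0.0006813 = 835.7 d
  layer 3 (silty sand): t_3 = 7.06 × 0.11 / 0.0006813 = 1140 d
Total t = Σ t_i = 2263 days = 6.195 years.

6.19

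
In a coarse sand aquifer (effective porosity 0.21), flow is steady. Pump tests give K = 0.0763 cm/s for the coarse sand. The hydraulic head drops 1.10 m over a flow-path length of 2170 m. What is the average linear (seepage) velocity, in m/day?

0.159

Convert K: 0.0763 cm/s × 864 = 65.92 m/day.
Hydraulic gradient i = Δh / L = 1.10 / 2170 = 0.0005069.
Darcy flux q = K · i = 65.92 × 0.0005069 = 0.03342 m/day.
Seepage velocity v = q / n_e = 0.03342 / 0.21 = 0.1591 m/day.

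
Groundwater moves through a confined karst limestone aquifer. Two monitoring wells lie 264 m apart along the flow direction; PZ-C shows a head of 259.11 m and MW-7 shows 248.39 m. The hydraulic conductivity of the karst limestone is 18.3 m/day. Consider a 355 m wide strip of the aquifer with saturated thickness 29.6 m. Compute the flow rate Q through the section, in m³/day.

7810

Cross-sectional area A = 355 × 29.6 = 10508 m².
Hydraulic gradient i = (259.11 − 248.39) / 264 = 10.72 / 264 = 0.04061.
Darcy's law: Q = K · A · i = 18.30 × 10508 × 0.04061 = 7808 m³/day.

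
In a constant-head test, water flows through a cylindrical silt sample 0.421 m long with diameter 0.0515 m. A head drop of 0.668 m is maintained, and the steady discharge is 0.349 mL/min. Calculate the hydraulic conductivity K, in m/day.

Cross-sectional area A = π·(d/2)² = π × (0.0515/2)² = 0.002083 m².
Convert discharge: 0.349 mL/min = 5.817e-09 m³/s.
Darcy's law rearranged: K = Q·L / (A·Δh) = 5.817e-09 × 0.421 / (0.002083 × 0.668) = 1.760e-06 m/s = 0.1521 m/day.

0.152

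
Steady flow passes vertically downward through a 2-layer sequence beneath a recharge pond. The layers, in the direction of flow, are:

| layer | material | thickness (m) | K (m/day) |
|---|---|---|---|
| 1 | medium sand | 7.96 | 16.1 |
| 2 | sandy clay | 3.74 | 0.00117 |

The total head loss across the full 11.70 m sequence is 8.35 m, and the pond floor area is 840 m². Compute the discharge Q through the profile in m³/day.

Flow is perpendicular to layering, so the layers act in series and the equivalent K is the thickness-weighted harmonic mean.
Total thickness L = 7.96 + 3.74 = 11.70 m.
Σ(b_i/K_i) = 7.96/16.1 + 3.74/0.00117 = 3197 d.
K_eq = L / Σ(b_i/K_i) = 11.70 / 3197 = 0.003660 m/day.
Q = K_eq · A · (Δh/L) = 0.003660 × 840 × (8.35/11.70) = 2.194 m³/day.

2.19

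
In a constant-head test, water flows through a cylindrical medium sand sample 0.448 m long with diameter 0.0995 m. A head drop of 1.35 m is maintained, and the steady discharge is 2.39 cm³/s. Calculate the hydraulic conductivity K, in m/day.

Cross-sectional area A = π·(d/2)² = π × (0.0995/2)² = 0.007776 m².
Convert discharge: 2.39 cm³/s = 2.390e-06 m³/s.
Darcy's law rearranged: K = Q·L / (A·Δh) = 2.390e-06 × 0.448 / (0.007776 × 1.35) = 0.0001020 m/s = 8.813 m/day.

8.81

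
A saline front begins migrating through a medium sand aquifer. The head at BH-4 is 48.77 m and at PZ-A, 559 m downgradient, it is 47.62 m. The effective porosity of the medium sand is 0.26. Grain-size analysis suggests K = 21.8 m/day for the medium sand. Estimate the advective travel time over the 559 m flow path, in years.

Hydraulic gradient i = (48.77 − 47.62) / 559 = 1.15 / 559 = 0.002057.
Darcy flux q = K · i = 21.80 × 0.002057 = 0.04485 m/day.
Seepage velocity v = q / n_e = 0.04485 / 0.26 = 0.1725 m/day.
Travel time t = L / v = 559 / 0.1725 = 3241 days = 8.873 years.

8.87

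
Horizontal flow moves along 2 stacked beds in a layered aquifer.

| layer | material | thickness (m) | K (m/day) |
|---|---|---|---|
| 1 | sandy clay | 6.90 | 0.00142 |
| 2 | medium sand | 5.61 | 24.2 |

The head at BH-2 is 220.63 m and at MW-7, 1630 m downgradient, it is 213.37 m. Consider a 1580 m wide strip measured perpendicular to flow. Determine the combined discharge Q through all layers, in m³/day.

955

Flow is parallel to layering, so each bed carries its own Darcy discharge and the transmissivities add.
Σ(K_i·b_i) = 0.00142×6.90 + 24.2×5.61 = 135.8 m²/day.
Hydraulic gradient i = (220.63 − 213.37) / 1630 = 7.26 / 1630 = 0.004454.
Q = Σ(K_i·b_i) · W · i = 135.8 × 1580 × 0.004454 = 955.5 m³/day.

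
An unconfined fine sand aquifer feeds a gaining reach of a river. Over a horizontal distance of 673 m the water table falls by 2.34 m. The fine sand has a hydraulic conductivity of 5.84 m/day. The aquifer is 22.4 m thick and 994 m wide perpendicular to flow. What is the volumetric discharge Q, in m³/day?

Cross-sectional area A = 994 × 22.4 = 22266 m².
Hydraulic gradient i = Δh / L = 2.34 / 673 = 0.003477.
Darcy's law: Q = K · A · i = 5.840 × 22266 × 0.003477 = 452.1 m³/day.

452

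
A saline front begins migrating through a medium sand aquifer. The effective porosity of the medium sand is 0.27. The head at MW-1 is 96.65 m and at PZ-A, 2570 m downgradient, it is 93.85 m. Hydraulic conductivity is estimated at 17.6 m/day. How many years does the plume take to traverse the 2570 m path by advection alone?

99.1

Hydraulic gradient i = (96.65 − 93.85) / 2570 = 2.8 / 2570 = 0.001089.
Darcy flux q = K · i = 17.60 × 0.001089 = 0.01918 m/day.
Seepage velocity v = q / n_e = 0.01918 / 0.27 = 0.07102 m/day.
Travel time t = L / v = 2570 / 0.07102 = 36188 days = 99.08 years.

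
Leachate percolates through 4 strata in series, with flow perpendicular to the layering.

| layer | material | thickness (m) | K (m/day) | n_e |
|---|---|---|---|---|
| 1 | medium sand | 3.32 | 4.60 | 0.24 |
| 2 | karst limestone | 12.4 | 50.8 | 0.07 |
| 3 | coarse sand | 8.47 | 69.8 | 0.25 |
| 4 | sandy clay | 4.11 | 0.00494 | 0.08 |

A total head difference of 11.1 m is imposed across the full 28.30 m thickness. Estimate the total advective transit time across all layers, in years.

0.845

With flow normal to the layers, continuity requires the same specific discharge q through every layer.
Σ(b_i/K_i) = 3.32/4.60 + 12.4/50.8 + 8.47/69.8 + 4.11/0.00494 = 833.1 d.
q = Δh / Σ(b_i/K_i) = 11.1 / 833.1 = 0.01332 m/day.
In each layer the seepage velocity is v_i = q/n_i, so the layer transit time is t_i = b_i·n_i / q:
  layer 1 (medium sand): t_1 = 3.32 × 0.24 / 0.01332 = 59.80 d
  layer 2 (karst limestone): t_2 = 12.4 × 0.07 / 0.01332 = 65.14 d
  layer 3 (coarse sand): t_3 = 8.47 × 0.25 / 0.01332 = 158.9 d
  layer 4 (sandy clay): t_4 = 4.11 × 0.08 / 0.01332 = 24.68 d
Total t = Σ t_i = 308.5 days = 0.8447 years.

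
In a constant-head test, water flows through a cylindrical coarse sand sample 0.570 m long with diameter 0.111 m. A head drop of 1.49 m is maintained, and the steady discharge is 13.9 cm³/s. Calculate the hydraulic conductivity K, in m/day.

47.5

Cross-sectional area A = π·(d/2)² = π × (0.111/2)² = 0.009677 m².
Convert discharge: 13.9 cm³/s = 1.390e-05 m³/s.
Darcy's law rearranged: K = Q·L / (A·Δh) = 1.390e-05 × 0.570 / (0.009677 × 1.49) = 0.0005495 m/s = 47.48 m/day.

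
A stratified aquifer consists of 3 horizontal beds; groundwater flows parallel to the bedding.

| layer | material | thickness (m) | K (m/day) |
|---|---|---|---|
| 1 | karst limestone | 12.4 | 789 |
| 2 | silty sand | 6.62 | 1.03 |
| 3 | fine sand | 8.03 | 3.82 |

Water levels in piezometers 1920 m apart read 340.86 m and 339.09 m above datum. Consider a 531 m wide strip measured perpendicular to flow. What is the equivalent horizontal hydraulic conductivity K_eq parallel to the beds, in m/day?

Flow is parallel to layering, so each bed carries its own Darcy discharge and the transmissivities add.
Σ(K_i·b_i) = 789×12.4 + 1.03×6.62 + 3.82×8.03 = 9821 m²/day.
Total thickness b = 27.05 m, so K_eq = Σ(K_i·b_i)/b = 363.1 m/day.

363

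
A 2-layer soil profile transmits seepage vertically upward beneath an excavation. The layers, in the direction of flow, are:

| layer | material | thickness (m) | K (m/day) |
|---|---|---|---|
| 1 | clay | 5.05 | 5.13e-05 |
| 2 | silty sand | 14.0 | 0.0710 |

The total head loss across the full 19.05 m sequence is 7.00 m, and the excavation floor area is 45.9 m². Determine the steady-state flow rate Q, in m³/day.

0.00326

Flow is perpendicular to layering, so the layers act in series and the equivalent K is the thickness-weighted harmonic mean.
Total thickness L = 5.05 + 14.0 = 19.05 m.
Σ(b_i/K_i) = 5.05/5.13e-05 + 14.0/0.0710 = 98638 d.
K_eq = L / Σ(b_i/K_i) = 19.05 / 98638 = 0.0001931 m/day.
Q = K_eq · A · (Δh/L) = 0.0001931 × 45.9 × (7.00/19.05) = 0.003257 m³/day.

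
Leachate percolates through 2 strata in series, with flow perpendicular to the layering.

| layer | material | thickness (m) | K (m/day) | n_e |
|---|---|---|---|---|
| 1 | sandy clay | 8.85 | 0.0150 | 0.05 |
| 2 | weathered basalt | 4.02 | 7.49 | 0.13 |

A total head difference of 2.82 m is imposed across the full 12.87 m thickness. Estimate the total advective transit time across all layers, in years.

With flow normal to the layers, continuity requires the same specific discharge q through every layer.
Σ(b_i/K_i) = 8.85/0.0150 + 4.02/7.49 = 590.5 d.
q = Δh / Σ(b_i/K_i) = 2.82 / 590.5 = 0.004775 m/day.
In each layer the seepage velocity is v_i = q/n_i, so the layer transit time is t_i = b_i·n_i / q:
  layer 1 (sandy clay): t_1 = 8.85 × 0.05 / 0.004775 = 92.66 d
  layer 2 (weathered basalt): t_2 = 4.02 × 0.13 / 0.004775 = 109.4 d
Total t = Σ t_i = 202.1 days = 0.5533 years.

0.553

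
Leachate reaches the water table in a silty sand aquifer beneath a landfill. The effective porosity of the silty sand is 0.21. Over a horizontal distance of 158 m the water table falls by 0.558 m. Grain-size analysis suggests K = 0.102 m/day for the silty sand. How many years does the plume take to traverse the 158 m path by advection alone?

252

Hydraulic gradient i = Δh / L = 0.558 / 158 = 0.003532.
Darcy flux q = K · i = 0.1020 × 0.003532 = 0.0003602 m/day.
Seepage velocity v = q / n_e = 0.0003602 / 0.21 = 0.001715 m/day.
Travel time t = L / v = 158 / 0.001715 = 92108 days = 252.2 years.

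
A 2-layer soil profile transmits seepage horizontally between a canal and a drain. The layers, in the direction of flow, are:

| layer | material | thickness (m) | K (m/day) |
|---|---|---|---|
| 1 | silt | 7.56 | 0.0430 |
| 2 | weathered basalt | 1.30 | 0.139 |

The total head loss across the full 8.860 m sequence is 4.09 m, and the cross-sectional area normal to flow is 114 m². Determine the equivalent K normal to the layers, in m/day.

0.0478

Flow is perpendicular to layering, so the layers act in series and the equivalent K is the thickness-weighted harmonic mean.
Total thickness L = 7.56 + 1.30 = 8.860 m.
Σ(b_i/K_i) = 7.56/0.0430 + 1.30/0.139 = 185.2 d.
K_eq = L / Σ(b_i/K_i) = 8.860 / 185.2 = 0.04785 m/day.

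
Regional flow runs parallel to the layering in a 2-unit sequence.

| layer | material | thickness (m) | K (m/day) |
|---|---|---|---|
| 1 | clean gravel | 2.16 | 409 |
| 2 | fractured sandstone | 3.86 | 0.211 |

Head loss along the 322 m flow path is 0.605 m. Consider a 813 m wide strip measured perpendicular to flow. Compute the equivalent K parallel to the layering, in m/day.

Flow is parallel to layering, so each bed carries its own Darcy discharge and the transmissivities add.
Σ(K_i·b_i) = 409×2.16 + 0.211×3.86 = 884.3 m²/day.
Total thickness b = 6.020 m, so K_eq = Σ(K_i·b_i)/b = 146.9 m/day.

147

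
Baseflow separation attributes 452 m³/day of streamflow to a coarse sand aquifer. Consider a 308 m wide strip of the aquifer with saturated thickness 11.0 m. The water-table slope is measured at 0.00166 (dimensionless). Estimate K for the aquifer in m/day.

Cross-sectional area A = 308 × 11.0 = 3388 m².
Hydraulic gradient i = 0.00166.
From Q = K·A·i, K = Q / (A·i) = 452 / (3388 × 0.001660) = 80.37 m/day.

80.4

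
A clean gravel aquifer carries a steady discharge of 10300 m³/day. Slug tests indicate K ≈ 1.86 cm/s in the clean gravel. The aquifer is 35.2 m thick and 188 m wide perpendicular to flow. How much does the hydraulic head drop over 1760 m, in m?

1.70

Convert K: 1.86 cm/s × 864 = 1607 m/day.
Cross-sectional area A = 188 × 35.2 = 6618 m².
From Q = K·A·i, i = Q / (K·A) = 10300 / (1607 × 6618) = 0.0009685.
Head loss Δh = i · L = 0.0009685 × 1760 = 1.705 m.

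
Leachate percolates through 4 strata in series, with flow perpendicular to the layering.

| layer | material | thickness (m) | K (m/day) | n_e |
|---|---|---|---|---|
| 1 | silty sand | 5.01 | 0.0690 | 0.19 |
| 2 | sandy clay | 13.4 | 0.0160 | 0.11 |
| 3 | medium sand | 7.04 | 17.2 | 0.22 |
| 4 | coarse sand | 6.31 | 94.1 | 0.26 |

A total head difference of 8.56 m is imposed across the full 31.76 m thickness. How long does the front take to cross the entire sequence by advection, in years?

With flow normal to the layers, continuity requires the same specific discharge q through every layer.
Σ(b_i/K_i) = 5.01/0.0690 + 13.4/0.0160 + 7.04/17.2 + 6.31/94.1 = 910.6 d.
q = Δh / Σ(b_i/K_i) = 8.56 / 910.6 = 0.009401 m/day.
In each layer the seepage velocity is v_i = q/n_i, so the layer transit time is t_i = b_i·n_i / q:
  layer 1 (silty sand): t_1 = 5.01 × 0.19 / 0.009401 = 101.3 d
  layer 2 (sandy clay): t_2 = 13.4 × 0.11 / 0.009401 = 156.8 d
  layer 3 (medium sand): t_3 = 7.04 × 0.22 / 0.009401 = 164.8 d
  layer 4 (coarse sand): t_4 = 6.31 × 0.26 / 0.009401 = 174.5 d
Total t = Σ t_i = 597.3 days = 1.635 years.

1.64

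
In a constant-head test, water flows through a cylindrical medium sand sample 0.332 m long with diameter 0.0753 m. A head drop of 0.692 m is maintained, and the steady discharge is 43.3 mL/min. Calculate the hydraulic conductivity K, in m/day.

6.72

Cross-sectional area A = π·(d/2)² = π × (0.0753/2)² = 0.004453 m².
Convert discharge: 43.3 mL/min = 7.217e-07 m³/s.
Darcy's law rearranged: K = Q·L / (A·Δh) = 7.217e-07 × 0.332 / (0.004453 × 0.692) = 7.775e-05 m/s = 6.717 m/day.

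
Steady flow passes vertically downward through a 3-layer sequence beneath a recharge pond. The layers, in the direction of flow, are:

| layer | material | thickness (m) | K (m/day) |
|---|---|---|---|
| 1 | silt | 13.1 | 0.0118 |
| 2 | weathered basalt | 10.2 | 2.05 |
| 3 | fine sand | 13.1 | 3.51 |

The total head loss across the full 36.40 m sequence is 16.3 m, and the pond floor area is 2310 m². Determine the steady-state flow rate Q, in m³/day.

33.7

Flow is perpendicular to layering, so the layers act in series and the equivalent K is the thickness-weighted harmonic mean.
Total thickness L = 13.1 + 10.2 + 13.1 = 36.40 m.
Σ(b_i/K_i) = 13.1/0.0118 + 10.2/2.05 + 13.1/3.51 = 1119 d.
K_eq = L / Σ(b_i/K_i) = 36.40 / 1119 = 0.03253 m/day.
Q = K_eq · A · (Δh/L) = 0.03253 × 2310 × (16.3/36.40) = 33.65 m³/day.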